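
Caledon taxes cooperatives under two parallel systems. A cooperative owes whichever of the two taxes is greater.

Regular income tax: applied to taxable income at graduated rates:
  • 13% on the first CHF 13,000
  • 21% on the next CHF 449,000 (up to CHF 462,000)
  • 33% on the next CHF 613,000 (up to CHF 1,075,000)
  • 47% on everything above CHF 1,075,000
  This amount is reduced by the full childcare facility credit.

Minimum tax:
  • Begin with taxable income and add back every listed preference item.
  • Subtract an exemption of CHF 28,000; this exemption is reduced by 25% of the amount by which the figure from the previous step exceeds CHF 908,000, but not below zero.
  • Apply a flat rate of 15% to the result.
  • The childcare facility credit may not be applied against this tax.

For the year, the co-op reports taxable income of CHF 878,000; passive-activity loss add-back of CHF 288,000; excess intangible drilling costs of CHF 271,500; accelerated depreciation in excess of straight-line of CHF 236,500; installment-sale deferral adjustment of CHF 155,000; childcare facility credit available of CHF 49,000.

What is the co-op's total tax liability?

Minimum tax:
  Adjusted income: CHF 878,000 + CHF 288,000 + CHF 271,500 + CHF 236,500 + CHF 155,000 = CHF 1,829,000
  Exemption: 25% × (CHF 1,829,000 − CHF 908,000) = CHF 230,250 ≥ CHF 28,000, so the exemption is fully phased out
  Base: CHF 1,829,000 − CHF 0 = CHF 1,829,000
  CHF 1,829,000 × 15% = CHF 274,350

Regular income tax:
  CHF 13,000 × 13% = CHF 1,690
  CHF 449,000 × 21% = CHF 94,290
  CHF 416,000 × 33% = CHF 137,280
  → CHF 233,260
  Less childcare facility credit CHF 49,000 → CHF 184,260

CHF 274,350 > CHF 184,260, so the minimum tax is the binding amount.

CHF 274,350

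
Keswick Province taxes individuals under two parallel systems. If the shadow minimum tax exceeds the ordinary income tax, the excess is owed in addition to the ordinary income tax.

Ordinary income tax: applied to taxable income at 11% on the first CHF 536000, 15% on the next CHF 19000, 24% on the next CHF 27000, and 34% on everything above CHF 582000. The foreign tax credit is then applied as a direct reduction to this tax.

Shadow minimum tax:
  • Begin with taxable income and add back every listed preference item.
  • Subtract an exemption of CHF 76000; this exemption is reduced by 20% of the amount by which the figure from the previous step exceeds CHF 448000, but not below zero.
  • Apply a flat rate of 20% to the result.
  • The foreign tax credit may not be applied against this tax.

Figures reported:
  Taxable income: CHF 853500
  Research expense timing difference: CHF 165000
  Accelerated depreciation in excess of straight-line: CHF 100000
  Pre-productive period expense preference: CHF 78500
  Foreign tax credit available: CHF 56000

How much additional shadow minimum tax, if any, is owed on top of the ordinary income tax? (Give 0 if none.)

Ordinary income tax:
  CHF 536000 × 11% = CHF 58960
  CHF 19000 × 15% = CHF 2850
  CHF 27000 × 24% = CHF 6480
  CHF 271500 × 34% = CHF 92310
  → CHF 160600
  Less foreign tax credit CHF 56000 → CHF 104600

Shadow minimum tax:
  Adjusted income: CHF 853500 + CHF 165000 + CHF 100000 + CHF 78500 = CHF 1197000
  Exemption: 20% × (CHF 1197000 − CHF 448000) = CHF 149800 ≥ CHF 76000, so the exemption is fully phased out
  Base: CHF 1197000 − CHF 0 = CHF 1197000
  CHF 1197000 × 20% = CHF 239400

Excess of shadow minimum tax over ordinary income tax: CHF 239400 − CHF 104600 = CHF 134800.

CHF 134800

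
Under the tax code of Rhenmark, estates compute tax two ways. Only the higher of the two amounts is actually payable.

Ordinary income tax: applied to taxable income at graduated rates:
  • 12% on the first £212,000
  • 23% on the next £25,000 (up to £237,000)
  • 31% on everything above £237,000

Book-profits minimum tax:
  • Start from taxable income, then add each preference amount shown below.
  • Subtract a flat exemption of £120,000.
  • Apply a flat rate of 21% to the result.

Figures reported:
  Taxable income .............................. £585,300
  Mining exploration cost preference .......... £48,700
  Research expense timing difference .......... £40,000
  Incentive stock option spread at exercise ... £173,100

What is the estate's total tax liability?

Book-profits minimum tax:
  Adjusted income: £585,300 + £48,700 + £40,000 + £173,100 = £847,100
  Less exemption £120,000 → base £727,100
  £727,100 × 21% = £152,691

Ordinary income tax:
  £212,000 × 12% = £25,440
  £25,000 × 23% = £5,750
  £348,300 × 31% = £107,973
  → £139,163

£152,691 > £139,163, so the book-profits minimum tax is the binding amount.

£152,691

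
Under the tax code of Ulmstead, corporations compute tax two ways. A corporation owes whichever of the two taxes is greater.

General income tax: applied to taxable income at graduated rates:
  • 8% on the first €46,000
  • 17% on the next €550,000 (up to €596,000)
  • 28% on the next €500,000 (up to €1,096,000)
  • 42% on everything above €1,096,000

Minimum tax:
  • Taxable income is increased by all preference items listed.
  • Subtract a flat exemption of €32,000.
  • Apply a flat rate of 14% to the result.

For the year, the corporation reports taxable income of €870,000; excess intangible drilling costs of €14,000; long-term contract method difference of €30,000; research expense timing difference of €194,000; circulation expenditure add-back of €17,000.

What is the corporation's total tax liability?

€173,900

Minimum tax:
  Adjusted income: €870,000 + €14,000 + €30,000 + €194,000 + €17,000 = €1,125,000
  Less exemption €32,000 → base €1,093,000
  €1,093,000 × 14% = €153,020

General income tax:
  €46,000 × 8% = €3,680
  €550,000 × 17% = €93,500
  €274,000 × 28% = €76,720
  → €173,900

€173,900 > €153,020, so the general income tax governs.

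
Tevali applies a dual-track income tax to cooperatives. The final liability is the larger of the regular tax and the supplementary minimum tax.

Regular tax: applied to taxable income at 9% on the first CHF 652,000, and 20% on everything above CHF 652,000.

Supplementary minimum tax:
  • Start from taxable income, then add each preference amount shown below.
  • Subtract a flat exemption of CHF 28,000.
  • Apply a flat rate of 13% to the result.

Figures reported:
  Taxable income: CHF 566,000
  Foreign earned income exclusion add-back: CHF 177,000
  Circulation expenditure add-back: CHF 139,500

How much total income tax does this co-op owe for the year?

Supplementary minimum tax:
  Adjusted income: CHF 566,000 + CHF 177,000 + CHF 139,500 = CHF 882,500
  Less exemption CHF 28,000 → base CHF 854,500
  CHF 854,500 × 13% = CHF 111,085

Regular tax:
  CHF 566,000 × 9% = CHF 50,940

CHF 111,085 > CHF 50,940, so the supplementary minimum tax is the binding amount.

CHF 111,085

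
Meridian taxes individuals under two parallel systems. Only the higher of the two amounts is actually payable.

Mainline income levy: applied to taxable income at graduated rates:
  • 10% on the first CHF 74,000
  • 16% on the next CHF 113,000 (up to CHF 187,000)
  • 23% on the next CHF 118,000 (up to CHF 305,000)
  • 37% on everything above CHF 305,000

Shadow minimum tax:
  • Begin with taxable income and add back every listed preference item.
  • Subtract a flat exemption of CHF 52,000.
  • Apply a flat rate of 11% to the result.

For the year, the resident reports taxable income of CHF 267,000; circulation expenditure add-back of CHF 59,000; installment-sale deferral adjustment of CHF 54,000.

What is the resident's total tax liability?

Shadow minimum tax:
  Adjusted income: CHF 267,000 + CHF 59,000 + CHF 54,000 = CHF 380,000
  Less exemption CHF 52,000 → base CHF 328,000
  CHF 328,000 × 11% = CHF 36,080

Mainline income levy:
  CHF 74,000 × 10% = CHF 7,400
  CHF 113,000 × 16% = CHF 18,080
  CHF 80,000 × 23% = CHF 18,400
  → CHF 43,880

CHF 43,880 > CHF 36,080, so the mainline income levy governs.

CHF 43,880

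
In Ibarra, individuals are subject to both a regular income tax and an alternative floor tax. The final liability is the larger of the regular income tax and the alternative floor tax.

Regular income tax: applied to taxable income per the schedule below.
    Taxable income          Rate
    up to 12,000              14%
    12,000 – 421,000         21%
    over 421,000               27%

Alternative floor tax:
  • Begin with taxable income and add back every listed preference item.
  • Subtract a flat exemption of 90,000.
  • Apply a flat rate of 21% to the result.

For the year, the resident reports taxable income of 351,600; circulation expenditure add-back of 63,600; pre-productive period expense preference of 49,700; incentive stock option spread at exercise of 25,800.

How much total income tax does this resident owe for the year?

84,147

Alternative floor tax:
  Adjusted income: 351,600 + 63,600 + 49,700 + 25,800 = 490,700
  Less exemption 90,000 → base 400,700
  400,700 × 21% = 84,147

Regular income tax:
  12,000 × 14% = 1,680
  339,600 × 21% = 71,316
  → 72,996

84,147 > 72,996, so the alternative floor tax is the binding amount.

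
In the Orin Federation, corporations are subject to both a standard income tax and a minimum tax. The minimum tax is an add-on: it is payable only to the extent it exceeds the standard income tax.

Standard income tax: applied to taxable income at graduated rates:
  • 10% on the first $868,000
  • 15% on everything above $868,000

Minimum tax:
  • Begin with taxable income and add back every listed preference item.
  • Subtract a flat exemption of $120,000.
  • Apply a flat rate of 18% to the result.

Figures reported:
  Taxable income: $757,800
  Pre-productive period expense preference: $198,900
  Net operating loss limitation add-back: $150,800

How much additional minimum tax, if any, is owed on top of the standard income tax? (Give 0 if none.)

Minimum tax:
  Adjusted income: $757,800 + $198,900 + $150,800 = $1,107,500
  Less exemption $120,000 → base $987,500
  $987,500 × 18% = $177,750

Standard income tax:
  $757,800 × 10% = $75,780

Excess of minimum tax over standard income tax: $177,750 − $75,780 = $101,970.

$101,970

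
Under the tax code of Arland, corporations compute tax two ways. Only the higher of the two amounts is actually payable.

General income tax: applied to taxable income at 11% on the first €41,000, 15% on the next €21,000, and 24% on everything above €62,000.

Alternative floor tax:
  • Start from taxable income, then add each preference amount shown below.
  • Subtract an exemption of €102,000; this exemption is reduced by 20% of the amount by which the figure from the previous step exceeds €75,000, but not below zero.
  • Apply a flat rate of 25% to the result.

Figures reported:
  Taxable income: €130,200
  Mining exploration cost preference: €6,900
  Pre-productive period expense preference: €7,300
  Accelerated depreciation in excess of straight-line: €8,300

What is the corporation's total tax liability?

Alternative floor tax:
  Adjusted income: €130,200 + €6,900 + €7,300 + €8,300 = €152,700
  Exemption: €102,000 − 20% × (€152,700 − €75,000) = €102,000 − €15,540 = €86,460
  Base: €152,700 − €86,460 = €66,240
  €66,240 × 25% = €16,560

General income tax:
  €41,000 × 11% = €4,510
  €21,000 × 15% = €3,150
  €68,200 × 24% = €16,368
  → €24,028

€24,028 > €16,560, so the general income tax governs.

€24,028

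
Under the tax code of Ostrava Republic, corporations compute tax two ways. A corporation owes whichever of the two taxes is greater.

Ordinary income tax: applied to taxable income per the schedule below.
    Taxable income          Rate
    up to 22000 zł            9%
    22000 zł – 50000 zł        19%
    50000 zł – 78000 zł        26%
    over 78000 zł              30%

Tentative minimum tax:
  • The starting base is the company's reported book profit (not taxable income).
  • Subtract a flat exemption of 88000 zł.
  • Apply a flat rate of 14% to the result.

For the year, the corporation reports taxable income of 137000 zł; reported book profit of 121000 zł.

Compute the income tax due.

32280 zł

Tentative minimum tax:
  Base (reported book profit): 121000 zł
  Less exemption 88000 zł → base 33000 zł
  33000 zł × 14% = 4620 zł

Ordinary income tax:
  22000 zł × 9% = 1980 zł
  28000 zł × 19% = 5320 zł
  28000 zł × 26% = 7280 zł
  59000 zł × 30% = 17700 zł
  → 32280 zł

32280 zł > 4620 zł, so the ordinary income tax governs.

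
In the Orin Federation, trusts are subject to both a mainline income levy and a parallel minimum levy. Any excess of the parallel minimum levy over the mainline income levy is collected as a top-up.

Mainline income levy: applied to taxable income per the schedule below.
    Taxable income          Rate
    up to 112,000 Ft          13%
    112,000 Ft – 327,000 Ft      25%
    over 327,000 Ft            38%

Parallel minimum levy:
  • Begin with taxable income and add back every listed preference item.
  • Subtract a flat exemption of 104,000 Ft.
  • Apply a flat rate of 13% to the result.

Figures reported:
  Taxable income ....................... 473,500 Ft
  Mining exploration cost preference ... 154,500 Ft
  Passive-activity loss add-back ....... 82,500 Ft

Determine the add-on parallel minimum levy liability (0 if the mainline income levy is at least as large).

Mainline income levy:
  112,000 Ft × 13% = 14,560 Ft
  215,000 Ft × 25% = 53,750 Ft
  146,500 Ft × 38% = 55,670 Ft
  → 123,980 Ft

Parallel minimum levy:
  Adjusted income: 473,500 Ft + 154,500 Ft + 82,500 Ft = 710,500 Ft
  Less exemption 104,000 Ft → base 606,500 Ft
  606,500 Ft × 13% = 78,845 Ft

78,845 Ft ≤ 123,980 Ft, so no add-on is due.

0 Ft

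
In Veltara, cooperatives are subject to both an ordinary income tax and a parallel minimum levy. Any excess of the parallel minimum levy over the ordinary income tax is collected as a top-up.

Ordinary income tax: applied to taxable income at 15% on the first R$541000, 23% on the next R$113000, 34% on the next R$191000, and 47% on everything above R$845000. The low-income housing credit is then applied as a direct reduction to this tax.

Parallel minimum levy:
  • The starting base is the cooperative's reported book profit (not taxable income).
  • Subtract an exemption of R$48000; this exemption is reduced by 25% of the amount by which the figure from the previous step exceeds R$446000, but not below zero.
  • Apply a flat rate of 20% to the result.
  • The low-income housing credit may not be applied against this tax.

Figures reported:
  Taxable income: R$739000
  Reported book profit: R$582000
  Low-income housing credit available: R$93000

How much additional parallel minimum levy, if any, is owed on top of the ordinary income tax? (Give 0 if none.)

Ordinary income tax:
  R$541000 × 15% = R$81150
  R$113000 × 23% = R$25990
  R$85000 × 34% = R$28900
  → R$136040
  Less low-income housing credit R$93000 → R$43040

Parallel minimum levy:
  Base (reported book profit): R$582000
  Exemption: R$48000 − 25% × (R$582000 − R$446000) = R$48000 − R$34000 = R$14000
  Base: R$582000 − R$14000 = R$568000
  R$568000 × 20% = R$113600

Excess of parallel minimum levy over ordinary income tax: R$113600 − R$43040 = R$70560.

R$70560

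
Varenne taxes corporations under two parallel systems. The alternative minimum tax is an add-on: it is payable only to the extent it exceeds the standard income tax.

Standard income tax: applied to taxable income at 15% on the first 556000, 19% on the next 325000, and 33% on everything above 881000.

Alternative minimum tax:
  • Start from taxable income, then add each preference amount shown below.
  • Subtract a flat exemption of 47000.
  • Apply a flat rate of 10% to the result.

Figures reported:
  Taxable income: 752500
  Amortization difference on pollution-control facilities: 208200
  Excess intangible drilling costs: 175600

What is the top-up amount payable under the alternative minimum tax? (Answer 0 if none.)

Alternative minimum tax:
  Adjusted income: 752500 + 208200 + 175600 = 1136300
  Less exemption 47000 → base 1089300
  1089300 × 10% = 108930

Standard income tax:
  556000 × 15% = 83400
  196500 × 19% = 37335
  → 120735

108930 ≤ 120735, so no add-on is due.

0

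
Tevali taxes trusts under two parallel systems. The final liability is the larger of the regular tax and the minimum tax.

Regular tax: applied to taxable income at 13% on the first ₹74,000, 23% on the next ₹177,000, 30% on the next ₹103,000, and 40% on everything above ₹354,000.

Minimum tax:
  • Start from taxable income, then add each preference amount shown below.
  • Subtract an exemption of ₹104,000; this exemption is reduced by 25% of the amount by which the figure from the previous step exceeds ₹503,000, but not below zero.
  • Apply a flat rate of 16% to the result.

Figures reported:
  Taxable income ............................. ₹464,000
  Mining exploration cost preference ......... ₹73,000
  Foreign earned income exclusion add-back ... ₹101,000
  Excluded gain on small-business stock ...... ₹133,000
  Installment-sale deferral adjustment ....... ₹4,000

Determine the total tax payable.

Regular tax:
  ₹74,000 × 13% = ₹9,620
  ₹177,000 × 23% = ₹40,710
  ₹103,000 × 30% = ₹30,900
  ₹110,000 × 40% = ₹44,000
  → ₹125,230

Minimum tax:
  Adjusted income: ₹464,000 + ₹73,000 + ₹101,000 + ₹133,000 + ₹4,000 = ₹775,000
  Exemption: ₹104,000 − 25% × (₹775,000 − ₹503,000) = ₹104,000 − ₹68,000 = ₹36,000
  Base: ₹775,000 − ₹36,000 = ₹739,000
  ₹739,000 × 16% = ₹118,240

₹125,230 > ₹118,240, so the regular tax governs.

₹125,230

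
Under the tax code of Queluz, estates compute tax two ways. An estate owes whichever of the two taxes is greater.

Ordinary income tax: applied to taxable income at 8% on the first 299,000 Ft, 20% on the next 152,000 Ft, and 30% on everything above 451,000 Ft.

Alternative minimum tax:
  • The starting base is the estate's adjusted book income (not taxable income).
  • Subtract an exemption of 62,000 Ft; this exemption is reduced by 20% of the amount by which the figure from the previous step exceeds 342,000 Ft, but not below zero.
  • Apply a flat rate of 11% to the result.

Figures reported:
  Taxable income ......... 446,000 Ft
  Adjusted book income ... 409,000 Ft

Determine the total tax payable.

53,320 Ft

Ordinary income tax:
  299,000 Ft × 8% = 23,920 Ft
  147,000 Ft × 20% = 29,400 Ft
  → 53,320 Ft

Alternative minimum tax:
  Base (adjusted book income): 409,000 Ft
  Exemption: 62,000 Ft − 20% × (409,000 Ft − 342,000 Ft) = 62,000 Ft − 13,400 Ft = 48,600 Ft
  Base: 409,000 Ft − 48,600 Ft = 360,400 Ft
  360,400 Ft × 11% = 39,644 Ft

53,320 Ft > 39,644 Ft, so the ordinary income tax governs.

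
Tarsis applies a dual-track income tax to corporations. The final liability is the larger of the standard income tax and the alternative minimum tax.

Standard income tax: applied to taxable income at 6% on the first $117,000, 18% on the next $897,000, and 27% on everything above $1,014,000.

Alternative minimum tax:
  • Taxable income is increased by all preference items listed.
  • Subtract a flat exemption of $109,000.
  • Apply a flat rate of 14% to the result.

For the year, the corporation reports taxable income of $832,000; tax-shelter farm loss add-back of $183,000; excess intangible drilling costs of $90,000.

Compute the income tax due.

$139,440

Standard income tax:
  $117,000 × 6% = $7,020
  $715,000 × 18% = $128,700
  → $135,720

Alternative minimum tax:
  Adjusted income: $832,000 + $183,000 + $90,000 = $1,105,000
  Less exemption $109,000 → base $996,000
  $996,000 × 14% = $139,440

$139,440 > $135,720, so the alternative minimum tax is the binding amount.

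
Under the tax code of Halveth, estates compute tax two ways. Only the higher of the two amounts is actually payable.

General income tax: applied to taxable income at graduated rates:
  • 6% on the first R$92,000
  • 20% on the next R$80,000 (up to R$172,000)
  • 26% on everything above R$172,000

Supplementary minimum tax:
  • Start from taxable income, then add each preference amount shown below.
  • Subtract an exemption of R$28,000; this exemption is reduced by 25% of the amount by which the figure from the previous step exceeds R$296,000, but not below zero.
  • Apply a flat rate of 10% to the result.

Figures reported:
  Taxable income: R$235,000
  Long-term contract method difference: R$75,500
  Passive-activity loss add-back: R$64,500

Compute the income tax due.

Supplementary minimum tax:
  Adjusted income: R$235,000 + R$75,500 + R$64,500 = R$375,000
  Exemption: R$28,000 − 25% × (R$375,000 − R$296,000) = R$28,000 − R$19,750 = R$8,250
  Base: R$375,000 − R$8,250 = R$366,750
  R$366,750 × 10% = R$36,675

General income tax:
  R$92,000 × 6% = R$5,520
  R$80,000 × 20% = R$16,000
  R$63,000 × 26% = R$16,380
  → R$37,900

R$37,900 > R$36,675, so the general income tax governs.

R$37,900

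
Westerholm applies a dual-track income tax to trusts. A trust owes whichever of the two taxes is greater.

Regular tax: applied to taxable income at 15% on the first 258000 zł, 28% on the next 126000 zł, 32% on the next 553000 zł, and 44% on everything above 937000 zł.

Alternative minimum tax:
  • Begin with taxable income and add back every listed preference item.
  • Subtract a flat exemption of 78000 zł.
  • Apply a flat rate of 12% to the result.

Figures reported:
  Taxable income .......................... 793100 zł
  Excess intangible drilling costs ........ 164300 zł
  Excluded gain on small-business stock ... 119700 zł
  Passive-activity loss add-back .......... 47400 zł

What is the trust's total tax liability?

204892 zł

Regular tax:
  258000 zł × 15% = 38700 zł
  126000 zł × 28% = 35280 zł
  409100 zł × 32% = 130912 zł
  → 204892 zł

Alternative minimum tax:
  Adjusted income: 793100 zł + 164300 zł + 119700 zł + 47400 zł = 1124500 zł
  Less exemption 78000 zł → base 1046500 zł
  1046500 zł × 12% = 125580 zł

204892 zł > 125580 zł, so the regular tax governs.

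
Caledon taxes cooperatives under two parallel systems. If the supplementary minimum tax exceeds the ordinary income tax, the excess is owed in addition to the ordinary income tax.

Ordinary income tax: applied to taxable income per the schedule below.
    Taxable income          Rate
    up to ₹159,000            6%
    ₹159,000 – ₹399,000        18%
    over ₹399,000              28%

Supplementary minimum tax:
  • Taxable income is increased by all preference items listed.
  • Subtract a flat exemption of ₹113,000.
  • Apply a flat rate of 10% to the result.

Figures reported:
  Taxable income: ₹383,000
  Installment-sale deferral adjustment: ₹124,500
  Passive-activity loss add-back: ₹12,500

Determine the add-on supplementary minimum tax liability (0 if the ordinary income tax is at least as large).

₹0

Supplementary minimum tax:
  Adjusted income: ₹383,000 + ₹124,500 + ₹12,500 = ₹520,000
  Less exemption ₹113,000 → base ₹407,000
  ₹407,000 × 10% = ₹40,700

Ordinary income tax:
  ₹159,000 × 6% = ₹9,540
  ₹224,000 × 18% = ₹40,320
  → ₹49,860

₹40,700 ≤ ₹49,860, so no add-on is due.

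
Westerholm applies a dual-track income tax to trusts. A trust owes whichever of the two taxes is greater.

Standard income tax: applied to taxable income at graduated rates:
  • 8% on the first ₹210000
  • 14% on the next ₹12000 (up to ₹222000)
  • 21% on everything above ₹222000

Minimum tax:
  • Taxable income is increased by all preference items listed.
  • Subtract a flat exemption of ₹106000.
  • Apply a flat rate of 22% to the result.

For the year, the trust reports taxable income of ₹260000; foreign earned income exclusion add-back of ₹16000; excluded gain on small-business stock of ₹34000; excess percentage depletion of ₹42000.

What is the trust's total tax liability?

₹54120

Standard income tax:
  ₹210000 × 8% = ₹16800
  ₹12000 × 14% = ₹1680
  ₹38000 × 21% = ₹7980
  → ₹26460

Minimum tax:
  Adjusted income: ₹260000 + ₹16000 + ₹34000 + ₹42000 = ₹352000
  Less exemption ₹106000 → base ₹246000
  ₹246000 × 22% = ₹54120

₹54120 > ₹26460, so the minimum tax is the binding amount.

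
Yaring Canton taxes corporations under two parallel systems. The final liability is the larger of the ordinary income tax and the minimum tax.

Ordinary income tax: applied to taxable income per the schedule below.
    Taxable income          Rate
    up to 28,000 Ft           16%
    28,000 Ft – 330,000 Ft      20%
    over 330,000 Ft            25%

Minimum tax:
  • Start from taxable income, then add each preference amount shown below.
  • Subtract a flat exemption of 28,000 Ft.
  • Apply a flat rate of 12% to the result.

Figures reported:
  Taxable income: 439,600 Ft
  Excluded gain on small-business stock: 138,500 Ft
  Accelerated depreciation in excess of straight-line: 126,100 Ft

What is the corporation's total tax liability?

92,280 Ft

Ordinary income tax:
  28,000 Ft × 16% = 4,480 Ft
  302,000 Ft × 20% = 60,400 Ft
  109,600 Ft × 25% = 27,400 Ft
  → 92,280 Ft

Minimum tax:
  Adjusted income: 439,600 Ft + 138,500 Ft + 126,100 Ft = 704,200 Ft
  Less exemption 28,000 Ft → base 676,200 Ft
  676,200 Ft × 12% = 81,144 Ft

92,280 Ft > 81,144 Ft, so the ordinary income tax governs.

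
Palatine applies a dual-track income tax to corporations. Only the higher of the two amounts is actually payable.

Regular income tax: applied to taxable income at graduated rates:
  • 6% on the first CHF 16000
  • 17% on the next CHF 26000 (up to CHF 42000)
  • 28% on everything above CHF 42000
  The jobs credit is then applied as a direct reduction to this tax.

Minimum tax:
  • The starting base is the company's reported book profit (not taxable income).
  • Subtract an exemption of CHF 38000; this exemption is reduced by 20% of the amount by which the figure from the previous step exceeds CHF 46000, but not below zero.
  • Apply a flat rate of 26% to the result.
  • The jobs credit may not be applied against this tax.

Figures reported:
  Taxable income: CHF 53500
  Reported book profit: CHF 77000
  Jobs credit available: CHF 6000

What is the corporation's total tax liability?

CHF 11752

Regular income tax:
  CHF 16000 × 6% = CHF 960
  CHF 26000 × 17% = CHF 4420
  CHF 11500 × 28% = CHF 3220
  → CHF 8600
  Less jobs credit CHF 6000 → CHF 2600

Minimum tax:
  Base (reported book profit): CHF 77000
  Exemption: CHF 38000 − 20% × (CHF 77000 − CHF 46000) = CHF 38000 − CHF 6200 = CHF 31800
  Base: CHF 77000 − CHF 31800 = CHF 45200
  CHF 45200 × 26% = CHF 11752

CHF 11752 > CHF 2600, so the minimum tax is the binding amount.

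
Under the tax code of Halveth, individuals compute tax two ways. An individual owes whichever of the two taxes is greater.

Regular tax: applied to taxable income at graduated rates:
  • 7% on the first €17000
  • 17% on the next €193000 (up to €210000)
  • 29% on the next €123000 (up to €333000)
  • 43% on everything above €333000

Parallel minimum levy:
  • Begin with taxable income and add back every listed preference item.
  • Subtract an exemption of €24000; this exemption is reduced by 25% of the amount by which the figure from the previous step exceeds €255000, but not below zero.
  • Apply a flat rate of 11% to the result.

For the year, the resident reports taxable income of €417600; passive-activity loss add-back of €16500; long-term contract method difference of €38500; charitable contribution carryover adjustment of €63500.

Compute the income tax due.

Parallel minimum levy:
  Adjusted income: €417600 + €16500 + €38500 + €63500 = €536100
  Exemption: 25% × (€536100 − €255000) = €70275 ≥ €24000, so the exemption is fully phased out
  Base: €536100 − €0 = €536100
  €536100 × 11% = €58971

Regular tax:
  €17000 × 7% = €1190
  €193000 × 17% = €32810
  €123000 × 29% = €35670
  €84600 × 43% = €36378
  → €106048

€106048 > €58971, so the regular tax governs.

€106048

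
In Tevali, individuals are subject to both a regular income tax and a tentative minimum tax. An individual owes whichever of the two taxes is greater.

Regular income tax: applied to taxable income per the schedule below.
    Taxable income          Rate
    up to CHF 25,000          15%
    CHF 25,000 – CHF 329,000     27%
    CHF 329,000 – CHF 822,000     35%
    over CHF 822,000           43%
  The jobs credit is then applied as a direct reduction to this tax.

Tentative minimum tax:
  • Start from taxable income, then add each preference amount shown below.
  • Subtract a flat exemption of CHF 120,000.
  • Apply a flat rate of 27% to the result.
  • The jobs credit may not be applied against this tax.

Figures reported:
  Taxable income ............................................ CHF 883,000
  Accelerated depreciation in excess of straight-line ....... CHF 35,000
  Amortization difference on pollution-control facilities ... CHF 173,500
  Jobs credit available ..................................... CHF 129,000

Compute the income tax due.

Tentative minimum tax:
  Adjusted income: CHF 883,000 + CHF 35,000 + CHF 173,500 = CHF 1,091,500
  Less exemption CHF 120,000 → base CHF 971,500
  CHF 971,500 × 27% = CHF 262,305

Regular income tax:
  CHF 25,000 × 15% = CHF 3,750
  CHF 304,000 × 27% = CHF 82,080
  CHF 493,000 × 35% = CHF 172,550
  CHF 61,000 × 43% = CHF 26,230
  → CHF 284,610
  Less jobs credit CHF 129,000 → CHF 155,610

CHF 262,305 > CHF 155,610, so the tentative minimum tax is the binding amount.

CHF 262,305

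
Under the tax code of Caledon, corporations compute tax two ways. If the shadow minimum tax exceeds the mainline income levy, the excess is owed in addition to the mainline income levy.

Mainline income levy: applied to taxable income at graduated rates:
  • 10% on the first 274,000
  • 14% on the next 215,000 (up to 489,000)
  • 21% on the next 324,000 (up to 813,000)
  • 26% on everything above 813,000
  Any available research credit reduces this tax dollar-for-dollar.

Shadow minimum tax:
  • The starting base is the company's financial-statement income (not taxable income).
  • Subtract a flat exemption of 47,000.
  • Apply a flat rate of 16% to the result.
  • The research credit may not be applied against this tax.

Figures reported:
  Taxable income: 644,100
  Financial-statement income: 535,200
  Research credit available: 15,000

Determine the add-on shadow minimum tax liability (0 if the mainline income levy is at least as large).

Shadow minimum tax:
  Base (financial-statement income): 535,200
  Less exemption 47,000 → base 488,200
  488,200 × 16% = 78,112

Mainline income levy:
  274,000 × 10% = 27,400
  215,000 × 14% = 30,100
  155,100 × 21% = 32,571
  → 90,071
  Less research credit 15,000 → 75,071

Excess of shadow minimum tax over mainline income levy: 78,112 − 75,071 = 3,041.

3,041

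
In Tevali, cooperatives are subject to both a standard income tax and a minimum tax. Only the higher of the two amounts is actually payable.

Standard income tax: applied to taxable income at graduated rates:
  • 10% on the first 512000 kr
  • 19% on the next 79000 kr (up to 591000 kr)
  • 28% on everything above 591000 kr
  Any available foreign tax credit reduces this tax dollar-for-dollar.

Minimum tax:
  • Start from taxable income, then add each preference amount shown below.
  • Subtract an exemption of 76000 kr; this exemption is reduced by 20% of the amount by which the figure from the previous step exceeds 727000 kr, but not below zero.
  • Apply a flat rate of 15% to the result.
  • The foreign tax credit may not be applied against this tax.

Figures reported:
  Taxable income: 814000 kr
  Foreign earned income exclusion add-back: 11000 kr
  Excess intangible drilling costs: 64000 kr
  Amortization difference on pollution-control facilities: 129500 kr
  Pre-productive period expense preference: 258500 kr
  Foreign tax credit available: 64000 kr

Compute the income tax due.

Minimum tax:
  Adjusted income: 814000 kr + 11000 kr + 64000 kr + 129500 kr + 258500 kr = 1277000 kr
  Exemption: 20% × (1277000 kr − 727000 kr) = 110000 kr ≥ 76000 kr, so the exemption is fully phased out
  Base: 1277000 kr − 0 kr = 1277000 kr
  1277000 kr × 15% = 191550 kr

Standard income tax:
  512000 kr × 10% = 51200 kr
  79000 kr × 19% = 15010 kr
  223000 kr × 28% = 62440 kr
  → 128650 kr
  Less foreign tax credit 64000 kr → 64650 kr

191550 kr > 64650 kr, so the minimum tax is the binding amount.

191550 kr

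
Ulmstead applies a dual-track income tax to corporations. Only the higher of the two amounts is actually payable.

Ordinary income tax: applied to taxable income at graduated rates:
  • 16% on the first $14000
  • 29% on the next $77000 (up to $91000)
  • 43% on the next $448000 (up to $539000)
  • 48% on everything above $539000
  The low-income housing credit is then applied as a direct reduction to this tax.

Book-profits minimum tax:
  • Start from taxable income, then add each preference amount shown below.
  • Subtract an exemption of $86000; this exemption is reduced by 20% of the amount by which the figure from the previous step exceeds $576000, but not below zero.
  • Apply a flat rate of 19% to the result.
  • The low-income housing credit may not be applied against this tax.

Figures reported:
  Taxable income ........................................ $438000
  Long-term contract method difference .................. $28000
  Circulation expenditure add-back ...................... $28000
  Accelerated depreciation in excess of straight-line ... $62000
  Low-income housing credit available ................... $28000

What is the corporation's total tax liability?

$145780

Ordinary income tax:
  $14000 × 16% = $2240
  $77000 × 29% = $22330
  $347000 × 43% = $149210
  → $173780
  Less low-income housing credit $28000 → $145780

Book-profits minimum tax:
  Adjusted income: $438000 + $28000 + $28000 + $62000 = $556000
  Exemption: $556000 ≤ $576000, so full $86000 applies
  Base: $556000 − $86000 = $470000
  $470000 × 19% = $89300

$145780 > $89300, so the ordinary income tax governs.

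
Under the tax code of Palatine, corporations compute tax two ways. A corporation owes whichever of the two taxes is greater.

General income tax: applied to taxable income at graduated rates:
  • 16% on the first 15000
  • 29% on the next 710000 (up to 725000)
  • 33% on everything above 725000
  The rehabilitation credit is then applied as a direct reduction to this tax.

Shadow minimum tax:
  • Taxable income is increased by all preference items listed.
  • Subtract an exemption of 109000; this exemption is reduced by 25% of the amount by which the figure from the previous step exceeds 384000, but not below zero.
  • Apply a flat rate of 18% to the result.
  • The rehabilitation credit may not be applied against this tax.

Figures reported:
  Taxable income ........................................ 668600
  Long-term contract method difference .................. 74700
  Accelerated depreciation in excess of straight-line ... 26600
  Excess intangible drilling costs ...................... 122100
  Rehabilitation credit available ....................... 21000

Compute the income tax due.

Shadow minimum tax:
  Adjusted income: 668600 + 74700 + 26600 + 122100 = 892000
  Exemption: 25% × (892000 − 384000) = 127000 ≥ 109000, so the exemption is fully phased out
  Base: 892000 − 0 = 892000
  892000 × 18% = 160560

General income tax:
  15000 × 16% = 2400
  653600 × 29% = 189544
  → 191944
  Less rehabilitation credit 21000 → 170944

170944 > 160560, so the general income tax governs.

170944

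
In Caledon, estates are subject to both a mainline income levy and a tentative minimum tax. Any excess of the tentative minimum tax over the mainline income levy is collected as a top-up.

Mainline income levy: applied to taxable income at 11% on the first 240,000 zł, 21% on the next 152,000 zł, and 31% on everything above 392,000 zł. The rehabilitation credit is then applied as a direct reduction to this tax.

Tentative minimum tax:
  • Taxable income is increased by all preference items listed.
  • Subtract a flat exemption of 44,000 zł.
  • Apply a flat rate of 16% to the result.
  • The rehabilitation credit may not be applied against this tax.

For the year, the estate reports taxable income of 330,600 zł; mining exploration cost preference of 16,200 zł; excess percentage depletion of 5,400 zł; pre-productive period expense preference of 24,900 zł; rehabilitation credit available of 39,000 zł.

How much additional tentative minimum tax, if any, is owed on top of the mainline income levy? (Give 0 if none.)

46,870 zł

Mainline income levy:
  240,000 zł × 11% = 26,400 zł
  90,600 zł × 21% = 19,026 zł
  → 45,426 zł
  Less rehabilitation credit 39,000 zł → 6,426 zł

Tentative minimum tax:
  Adjusted income: 330,600 zł + 16,200 zł + 5,400 zł + 24,900 zł = 377,100 zł
  Less exemption 44,000 zł → base 333,100 zł
  333,100 zł × 16% = 53,296 zł

Excess of tentative minimum tax over mainline income levy: 53,296 zł − 6,426 zł = 46,870 zł.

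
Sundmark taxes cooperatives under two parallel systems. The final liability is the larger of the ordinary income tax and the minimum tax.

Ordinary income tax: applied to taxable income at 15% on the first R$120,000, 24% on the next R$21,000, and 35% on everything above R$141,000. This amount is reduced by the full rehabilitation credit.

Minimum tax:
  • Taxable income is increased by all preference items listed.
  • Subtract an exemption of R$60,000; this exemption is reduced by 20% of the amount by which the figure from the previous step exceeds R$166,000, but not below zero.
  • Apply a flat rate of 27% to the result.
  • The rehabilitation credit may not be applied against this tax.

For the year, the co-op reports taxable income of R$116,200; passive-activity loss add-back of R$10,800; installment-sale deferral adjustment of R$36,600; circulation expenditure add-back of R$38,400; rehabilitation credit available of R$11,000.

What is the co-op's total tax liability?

Ordinary income tax:
  R$116,200 × 15% = R$17,430
  Less rehabilitation credit R$11,000 → R$6,430

Minimum tax:
  Adjusted income: R$116,200 + R$10,800 + R$36,600 + R$38,400 = R$202,000
  Exemption: R$60,000 − 20% × (R$202,000 − R$166,000) = R$60,000 − R$7,200 = R$52,800
  Base: R$202,000 − R$52,800 = R$149,200
  R$149,200 × 27% = R$40,284

R$40,284 > R$6,430, so the minimum tax is the binding amount.

R$40,284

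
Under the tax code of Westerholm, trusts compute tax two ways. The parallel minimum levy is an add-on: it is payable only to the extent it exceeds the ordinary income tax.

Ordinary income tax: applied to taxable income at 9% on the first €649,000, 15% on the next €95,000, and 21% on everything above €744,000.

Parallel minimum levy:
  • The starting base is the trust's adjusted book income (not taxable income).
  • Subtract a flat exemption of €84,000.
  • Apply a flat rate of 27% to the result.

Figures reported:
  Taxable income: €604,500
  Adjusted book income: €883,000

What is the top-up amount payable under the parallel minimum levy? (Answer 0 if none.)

Ordinary income tax:
  €604,500 × 9% = €54,405

Parallel minimum levy:
  Base (adjusted book income): €883,000
  Less exemption €84,000 → base €799,000
  €799,000 × 27% = €215,730

Excess of parallel minimum levy over ordinary income tax: €215,730 − €54,405 = €161,325.

€161,325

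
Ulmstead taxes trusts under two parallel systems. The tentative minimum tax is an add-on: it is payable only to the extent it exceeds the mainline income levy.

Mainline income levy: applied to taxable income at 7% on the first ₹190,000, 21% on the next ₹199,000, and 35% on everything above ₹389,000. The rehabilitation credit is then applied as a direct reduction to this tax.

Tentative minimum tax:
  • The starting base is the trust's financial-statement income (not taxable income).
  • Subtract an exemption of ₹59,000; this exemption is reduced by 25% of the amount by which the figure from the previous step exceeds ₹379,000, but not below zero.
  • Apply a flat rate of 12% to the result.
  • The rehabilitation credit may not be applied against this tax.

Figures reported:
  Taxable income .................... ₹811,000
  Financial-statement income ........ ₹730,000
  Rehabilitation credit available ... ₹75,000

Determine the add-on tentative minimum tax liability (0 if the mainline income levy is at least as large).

Tentative minimum tax:
  Base (financial-statement income): ₹730,000
  Exemption: 25% × (₹730,000 − ₹379,000) = ₹87,750 ≥ ₹59,000, so the exemption is fully phased out
  Base: ₹730,000 − ₹0 = ₹730,000
  ₹730,000 × 12% = ₹87,600

Mainline income levy:
  ₹190,000 × 7% = ₹13,300
  ₹199,000 × 21% = ₹41,790
  ₹422,000 × 35% = ₹147,700
  → ₹202,790
  Less rehabilitation credit ₹75,000 → ₹127,790

₹87,600 ≤ ₹127,790, so no add-on is due.

₹0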